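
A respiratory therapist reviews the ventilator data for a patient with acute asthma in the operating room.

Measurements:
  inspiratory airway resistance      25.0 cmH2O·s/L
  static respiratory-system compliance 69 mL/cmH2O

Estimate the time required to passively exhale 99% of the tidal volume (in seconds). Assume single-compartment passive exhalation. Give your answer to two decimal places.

7.94

τ = R × C = 25.0 × 69 mL/cmH2O = 25.0 × 0.069 L/cmH2O = 1.725 s.
Exhaled fraction f = 1 − e^(−t/τ) → t = −τ·ln(1 − f) = −1.725·ln(0.01) = 7.944 s.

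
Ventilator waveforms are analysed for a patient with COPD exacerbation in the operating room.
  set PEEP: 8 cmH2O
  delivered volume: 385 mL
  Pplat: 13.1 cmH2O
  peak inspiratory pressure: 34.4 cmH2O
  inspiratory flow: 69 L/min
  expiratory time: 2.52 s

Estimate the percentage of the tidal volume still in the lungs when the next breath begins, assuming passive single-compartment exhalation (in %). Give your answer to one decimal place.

Flow: 69 L/min ÷ 60 = 1.15 L/s.
R = (PIP − Pplat)/V̇ = (34.4 − 13.1) / 1.15 = 21.3/1.15 = 18.522 cmH2O·s/L.
C = Vt/(Pplat − PEEP) = 385.0 / (13.1 − 8) = 385.0/5.1 = 75.49 mL/cmH2O.
τ = R × C = 18.522 × 0.07549 L/cmH2O = 1.398 s.
Fraction remaining at end-expiration = e^(−Te/τ) = e^(−2.52/1.398) = 0.1649 → 16.49%.

16.5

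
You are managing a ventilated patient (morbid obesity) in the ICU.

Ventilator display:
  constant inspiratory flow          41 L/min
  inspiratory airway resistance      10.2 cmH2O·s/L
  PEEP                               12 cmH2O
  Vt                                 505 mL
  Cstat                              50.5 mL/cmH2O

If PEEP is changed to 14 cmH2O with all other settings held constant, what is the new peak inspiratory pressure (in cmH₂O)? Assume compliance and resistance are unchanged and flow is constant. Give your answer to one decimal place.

31.0

Flow: 41 L/min ÷ 60 = 0.6833 L/s.
PIP = Vt/C + R·V̇ + PEEP (constant-flow equation of motion).
Only the baseline term changes: ΔPIP = ΔPEEP = 14 − 12 = 2.0 cmH2O.
Original PIP = 505/50.5 + 10.2×0.6833 + 12 = 28.97 cmH2O; new PIP = 28.97 + (2.0) = 30.97 cmH2O.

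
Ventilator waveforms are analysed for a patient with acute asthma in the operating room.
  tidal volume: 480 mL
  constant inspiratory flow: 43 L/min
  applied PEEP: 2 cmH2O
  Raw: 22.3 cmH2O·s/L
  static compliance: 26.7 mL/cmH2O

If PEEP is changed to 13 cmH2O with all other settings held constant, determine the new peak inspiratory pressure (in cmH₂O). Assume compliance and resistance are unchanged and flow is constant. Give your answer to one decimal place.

Flow: 43 L/min ÷ 60 = 0.7167 L/s.
PIP = Vt/C + R·V̇ + PEEP (constant-flow equation of motion).
Only the baseline term changes: ΔPIP = ΔPEEP = 13 − 2 = 11.0 cmH2O.
Original PIP = 480/26.7 + 22.3×0.7167 + 2 = 35.96 cmH2O; new PIP = 35.96 + (11.0) = 46.96 cmH2O.

47.0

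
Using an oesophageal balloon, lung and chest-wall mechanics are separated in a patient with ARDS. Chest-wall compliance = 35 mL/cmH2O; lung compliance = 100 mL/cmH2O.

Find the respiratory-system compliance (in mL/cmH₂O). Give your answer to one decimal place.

Lung and chest wall are elastances in series: 1/Crs = 1/CL + 1/Ccw.
1/Crs = 1/100 + 1/35 = 0.03857.
Crs = 25.927 mL/cmH2O.

25.9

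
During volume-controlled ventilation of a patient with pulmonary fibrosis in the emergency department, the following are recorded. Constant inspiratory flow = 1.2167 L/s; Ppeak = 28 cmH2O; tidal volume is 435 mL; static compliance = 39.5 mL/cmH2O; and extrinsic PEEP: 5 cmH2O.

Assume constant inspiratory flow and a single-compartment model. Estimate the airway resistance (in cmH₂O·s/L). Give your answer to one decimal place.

9.9

Equation of motion (constant flow): PIP = Vt/C + R·V̇ + PEEP.
R·V̇ = PIP − Vt/C − PEEP = 28 − 435/39.5 − 5 = 28 − 11.013 − 5 = 11.987 cmH2O.
R = 11.987 / 1.2167 = 9.852 cmH2O·s/L.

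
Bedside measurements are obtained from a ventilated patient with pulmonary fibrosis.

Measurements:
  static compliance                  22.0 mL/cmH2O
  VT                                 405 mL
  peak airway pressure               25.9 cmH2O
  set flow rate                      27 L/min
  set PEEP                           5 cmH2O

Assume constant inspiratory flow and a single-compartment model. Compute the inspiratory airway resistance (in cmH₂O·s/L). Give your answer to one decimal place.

Flow: 27 L/min ÷ 60 = 0.45 L/s.
Equation of motion (constant flow): PIP = Vt/C + R·V̇ + PEEP.
R·V̇ = PIP − Vt/C − PEEP = 25.9 − 405/22.0 − 5 = 25.9 − 18.409 − 5 = 2.491 cmH2O.
R = 2.491 / 0.45 = 5.536 cmH2O·s/L.

5.5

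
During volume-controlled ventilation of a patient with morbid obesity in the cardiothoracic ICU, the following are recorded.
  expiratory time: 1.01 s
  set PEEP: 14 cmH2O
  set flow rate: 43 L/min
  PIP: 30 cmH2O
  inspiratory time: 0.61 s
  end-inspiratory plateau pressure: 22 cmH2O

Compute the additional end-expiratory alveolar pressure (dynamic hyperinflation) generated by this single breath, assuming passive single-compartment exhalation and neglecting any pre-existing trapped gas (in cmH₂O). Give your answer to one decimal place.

Flow: 43 L/min ÷ 60 = 0.7167 L/s.
Vt = flow × Ti = 0.7167 L/s × 0.61 s × 1000 mL/L = 437.19 mL.
R = (PIP − Pplat)/V̇ = (30 − 22) / 0.7167 = 8.0/0.7167 = 11.162 cmH2O·s/L.
C = Vt/(Pplat − PEEP) = 437.19 / (22 − 14) = 437.19/8.0 = 54.649 mL/cmH2O.
τ = R × C = 11.162 × 0.05465 L/cmH2O = 0.61 s.
Fraction remaining = e^(−Te/τ) = e^(−1.01/0.61) = 0.191; trapped volume = 437.19 × 0.191 = 83.503 mL.
Additional alveolar pressure from trapping ≈ V_trapped / C = 83.503 / 54.649 = 1.528 cmH2O.

1.5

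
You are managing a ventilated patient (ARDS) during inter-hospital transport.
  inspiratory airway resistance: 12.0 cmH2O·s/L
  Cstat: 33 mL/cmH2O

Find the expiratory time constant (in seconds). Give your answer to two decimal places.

0.40

τ = R × C = 12.0 × 33 mL/cmH2O = 12.0 × 0.033 L/cmH2O = 0.396 s.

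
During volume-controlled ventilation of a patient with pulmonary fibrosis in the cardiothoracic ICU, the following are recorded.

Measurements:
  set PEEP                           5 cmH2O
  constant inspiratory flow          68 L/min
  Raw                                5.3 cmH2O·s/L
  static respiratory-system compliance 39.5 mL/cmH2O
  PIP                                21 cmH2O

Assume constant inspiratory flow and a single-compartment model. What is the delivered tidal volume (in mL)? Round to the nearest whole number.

Flow: 68 L/min ÷ 60 = 1.1333 L/s.
Equation of motion (constant flow): PIP = Vt/C + R·V̇ + PEEP.
Vt/C = PIP − R·V̇ − PEEP = 21 − 6.006 − 5 = 9.994 cmH2O.
Vt = C × 9.994 = 39.5 × 9.994 = 394.76 mL.

395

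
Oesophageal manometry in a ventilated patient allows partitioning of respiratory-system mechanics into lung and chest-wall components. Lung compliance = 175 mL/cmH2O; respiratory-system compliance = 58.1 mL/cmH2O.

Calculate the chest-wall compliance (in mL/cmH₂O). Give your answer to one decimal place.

1/Ccw = 1/Crs − 1/CL.
1/Ccw = 1/58.1 − 1/175 = 0.0115.
Ccw = 86.957 mL/cmH2O.

87.0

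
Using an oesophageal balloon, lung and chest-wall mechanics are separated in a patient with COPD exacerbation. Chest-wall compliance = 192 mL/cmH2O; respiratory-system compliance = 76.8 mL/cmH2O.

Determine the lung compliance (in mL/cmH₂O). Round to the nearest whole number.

1/CL = 1/Crs − 1/Ccw.
1/CL = 1/76.8 − 1/192 = 0.007813.
CL = 127.99 mL/cmH2O.

128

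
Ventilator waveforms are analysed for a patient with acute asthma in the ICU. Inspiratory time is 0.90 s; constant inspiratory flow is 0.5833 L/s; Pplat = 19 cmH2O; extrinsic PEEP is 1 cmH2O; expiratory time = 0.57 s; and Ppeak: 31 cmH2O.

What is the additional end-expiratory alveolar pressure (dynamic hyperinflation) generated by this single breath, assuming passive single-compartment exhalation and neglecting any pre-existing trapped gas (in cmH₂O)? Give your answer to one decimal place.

Vt = flow × Ti = 0.5833 L/s × 0.90 s × 1000 mL/L = 524.97 mL.
R = (PIP − Pplat)/V̇ = (31 − 19) / 0.5833 = 12.0/0.5833 = 20.573 cmH2O·s/L.
C = Vt/(Pplat − PEEP) = 524.97 / (19 − 1) = 524.97/18.0 = 29.165 mL/cmH2O.
τ = R × C = 20.573 × 0.02917 L/cmH2O = 0.6001 s.
Fraction remaining = e^(−Te/τ) = e^(−0.57/0.6001) = 0.3868; trapped volume = 524.97 × 0.3868 = 203.06 mL.
Additional alveolar pressure from trapping ≈ V_trapped / C = 203.06 / 29.165 = 6.962 cmH2O.

7.0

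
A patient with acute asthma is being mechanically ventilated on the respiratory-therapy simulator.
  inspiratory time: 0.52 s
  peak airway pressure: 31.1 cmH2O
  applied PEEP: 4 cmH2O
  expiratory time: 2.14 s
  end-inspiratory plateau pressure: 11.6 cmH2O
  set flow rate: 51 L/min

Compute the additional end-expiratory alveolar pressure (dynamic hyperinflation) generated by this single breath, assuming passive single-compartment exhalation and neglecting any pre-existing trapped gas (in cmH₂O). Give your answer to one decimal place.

Flow: 51 L/min ÷ 60 = 0.85 L/s.
Vt = flow × Ti = 0.85 L/s × 0.52 s × 1000 mL/L = 442.0 mL.
R = (PIP − Pplat)/V̇ = (31.1 − 11.6) / 0.85 = 19.5/0.85 = 22.941 cmH2O·s/L.
C = Vt/(Pplat − PEEP) = 442.0 / (11.6 − 4) = 442.0/7.6 = 58.158 mL/cmH2O.
τ = R × C = 22.941 × 0.05816 L/cmH2O = 1.334 s.
Fraction remaining = e^(−Te/τ) = e^(−2.14/1.334) = 0.2011; trapped volume = 442.0 × 0.2011 = 88.886 mL.
Additional alveolar pressure from trapping ≈ V_trapped / C = 88.886 / 58.158 = 1.528 cmH2O.

1.5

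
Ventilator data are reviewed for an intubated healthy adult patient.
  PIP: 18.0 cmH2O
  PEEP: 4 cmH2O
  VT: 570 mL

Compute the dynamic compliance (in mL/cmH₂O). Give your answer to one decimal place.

Dynamic compliance = Vt / (PIP − PEEP) = 570 / (18.0 − 4) = 570 / 14.0 = 40.714 mL/cmH2O.

40.7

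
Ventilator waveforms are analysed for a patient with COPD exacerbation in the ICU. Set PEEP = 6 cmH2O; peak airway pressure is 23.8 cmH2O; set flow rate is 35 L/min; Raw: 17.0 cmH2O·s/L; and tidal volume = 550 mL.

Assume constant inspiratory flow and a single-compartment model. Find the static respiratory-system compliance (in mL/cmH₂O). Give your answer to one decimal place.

Flow: 35 L/min ÷ 60 = 0.5833 L/s.
Equation of motion (constant flow): PIP = Vt/C + R·V̇ + PEEP.
Vt/C = PIP − R·V̇ − PEEP = 23.8 − 17.0×0.5833 − 6 = 23.8 − 9.916 − 6 = 7.884 cmH2O.
C = Vt / 7.884 = 550 / 7.884 = 69.762 mL/cmH2O.

69.8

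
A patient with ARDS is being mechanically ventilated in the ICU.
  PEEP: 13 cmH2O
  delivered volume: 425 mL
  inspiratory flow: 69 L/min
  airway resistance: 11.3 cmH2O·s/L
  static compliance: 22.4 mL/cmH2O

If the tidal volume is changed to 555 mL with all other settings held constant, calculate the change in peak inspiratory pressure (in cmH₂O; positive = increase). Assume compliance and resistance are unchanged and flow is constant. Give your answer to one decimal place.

PIP = Vt/C + R·V̇ + PEEP (constant-flow equation of motion).
Only the elastic term changes: ΔPIP = ΔVt / C = (555 − 425) / 22.4 = 5.804 cmH2O.

5.8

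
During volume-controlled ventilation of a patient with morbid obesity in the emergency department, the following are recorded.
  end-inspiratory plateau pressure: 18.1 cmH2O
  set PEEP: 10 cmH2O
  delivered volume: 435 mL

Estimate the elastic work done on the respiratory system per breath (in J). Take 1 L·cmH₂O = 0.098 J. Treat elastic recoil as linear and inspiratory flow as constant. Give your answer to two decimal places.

0.17

Elastic work ≈ ½ × (Pplat − PEEP) × Vt = 0.5 × (18.1 − 10) × 0.435 L = 0.5 × 8.1 × 0.435 = 1.762 L·cmH2O.
× 0.098 J/(L·cmH2O) → 0.1727 J.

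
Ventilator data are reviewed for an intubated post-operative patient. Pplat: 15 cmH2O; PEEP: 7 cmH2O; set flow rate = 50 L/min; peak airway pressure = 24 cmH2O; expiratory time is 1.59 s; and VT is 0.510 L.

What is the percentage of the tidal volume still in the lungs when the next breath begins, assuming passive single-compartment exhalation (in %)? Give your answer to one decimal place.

9.9

Flow: 50 L/min ÷ 60 = 0.8333 L/s.
R = (PIP − Pplat)/V̇ = (24 − 15) / 0.8333 = 9.0/0.8333 = 10.8 cmH2O·s/L.
C = Vt/(Pplat − PEEP) = 510.0 / (15 − 7) = 510.0/8.0 = 63.75 mL/cmH2O.
τ = R × C = 10.8 × 0.06375 L/cmH2O = 0.6885 s.
Fraction remaining at end-expiration = e^(−Te/τ) = e^(−1.59/0.6885) = 0.09932 → 9.932%.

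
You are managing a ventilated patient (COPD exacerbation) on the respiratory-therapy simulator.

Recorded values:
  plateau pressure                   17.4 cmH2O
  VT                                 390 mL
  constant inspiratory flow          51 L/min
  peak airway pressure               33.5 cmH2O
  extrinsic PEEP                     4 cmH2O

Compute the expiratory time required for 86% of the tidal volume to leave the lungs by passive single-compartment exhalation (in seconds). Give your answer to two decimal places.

1.08

Flow: 51 L/min ÷ 60 = 0.85 L/s.
R = (PIP − Pplat)/V̇ = (33.5 − 17.4) / 0.85 = 16.1/0.85 = 18.941 cmH2O·s/L.
C = Vt/(Pplat − PEEP) = 390.0 / (17.4 − 4) = 390.0/13.4 = 29.104 mL/cmH2O.
τ = R × C = 18.941 × 0.0291 L/cmH2O = 0.5512 s.
t = −τ·ln(1 − 0.86) = −0.5512·ln(0.14) = 1.084 s.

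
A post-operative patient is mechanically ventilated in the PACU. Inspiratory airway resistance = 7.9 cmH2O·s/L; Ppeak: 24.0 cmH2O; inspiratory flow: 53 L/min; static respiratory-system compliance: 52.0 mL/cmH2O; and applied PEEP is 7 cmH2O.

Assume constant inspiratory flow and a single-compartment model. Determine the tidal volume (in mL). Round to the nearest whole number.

521

Flow: 53 L/min ÷ 60 = 0.8833 L/s.
Equation of motion (constant flow): PIP = Vt/C + R·V̇ + PEEP.
Vt/C = PIP − R·V̇ − PEEP = 24.0 − 6.978 − 7 = 10.022 cmH2O.
Vt = C × 10.022 = 52.0 × 10.022 = 521.14 mL.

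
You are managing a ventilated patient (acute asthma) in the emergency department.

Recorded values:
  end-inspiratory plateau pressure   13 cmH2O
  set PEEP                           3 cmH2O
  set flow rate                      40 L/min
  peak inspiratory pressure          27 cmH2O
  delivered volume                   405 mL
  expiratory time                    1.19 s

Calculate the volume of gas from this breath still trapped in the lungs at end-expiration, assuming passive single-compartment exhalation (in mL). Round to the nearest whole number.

Flow: 40 L/min ÷ 60 = 0.6667 L/s.
R = (PIP − Pplat)/V̇ = (27 − 13) / 0.6667 = 14.0/0.6667 = 20.999 cmH2O·s/L.
C = Vt/(Pplat − PEEP) = 405.0 / (13 − 3) = 405.0/10.0 = 40.5 mL/cmH2O.
τ = R × C = 20.999 × 0.0405 L/cmH2O = 0.8505 s.
Fraction remaining = e^(−Te/τ) = e^(−1.19/0.8505) = 0.2468.
Trapped volume = 405.0 × 0.2468 = 99.954 mL.

100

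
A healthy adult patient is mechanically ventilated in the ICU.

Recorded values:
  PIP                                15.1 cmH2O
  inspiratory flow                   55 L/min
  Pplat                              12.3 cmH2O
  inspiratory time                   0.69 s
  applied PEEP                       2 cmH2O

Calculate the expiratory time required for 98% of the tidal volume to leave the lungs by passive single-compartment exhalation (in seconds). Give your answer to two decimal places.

Flow: 55 L/min ÷ 60 = 0.9167 L/s.
Vt = flow × Ti = 0.9167 L/s × 0.69 s × 1000 mL/L = 632.52 mL.
R = (PIP − Pplat)/V̇ = (15.1 − 12.3) / 0.9167 = 2.8/0.9167 = 3.054 cmH2O·s/L.
C = Vt/(Pplat − PEEP) = 632.52 / (12.3 − 2) = 632.52/10.3 = 61.41 mL/cmH2O.
τ = R × C = 3.054 × 0.06141 L/cmH2O = 0.1875 s.
t = −τ·ln(1 − 0.98) = −0.1875·ln(0.02) = 0.7335 s.

0.73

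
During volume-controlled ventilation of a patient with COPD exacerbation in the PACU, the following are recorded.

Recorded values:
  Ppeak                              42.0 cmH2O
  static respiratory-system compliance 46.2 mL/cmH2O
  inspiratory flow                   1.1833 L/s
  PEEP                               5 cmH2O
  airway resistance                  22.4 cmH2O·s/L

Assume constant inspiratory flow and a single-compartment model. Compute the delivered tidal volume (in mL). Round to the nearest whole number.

485

Equation of motion (constant flow): PIP = Vt/C + R·V̇ + PEEP.
Vt/C = PIP − R·V̇ − PEEP = 42.0 − 26.506 − 5 = 10.494 cmH2O.
Vt = C × 10.494 = 46.2 × 10.494 = 484.82 mL.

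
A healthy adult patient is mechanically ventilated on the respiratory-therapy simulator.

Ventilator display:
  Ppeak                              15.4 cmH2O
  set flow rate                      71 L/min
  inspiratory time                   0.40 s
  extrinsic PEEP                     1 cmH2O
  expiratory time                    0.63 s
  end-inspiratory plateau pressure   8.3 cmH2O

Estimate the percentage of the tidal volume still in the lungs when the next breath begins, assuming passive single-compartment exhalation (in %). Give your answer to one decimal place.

19.8

Flow: 71 L/min ÷ 60 = 1.1833 L/s.
Vt = flow × Ti = 1.1833 L/s × 0.40 s × 1000 mL/L = 473.32 mL.
R = (PIP − Pplat)/V̇ = (15.4 − 8.3) / 1.1833 = 7.1/1.1833 = 6.0 cmH2O·s/L.
C = Vt/(Pplat − PEEP) = 473.32 / (8.3 − 1) = 473.32/7.3 = 64.838 mL/cmH2O.
τ = R × C = 6.0 × 0.06484 L/cmH2O = 0.389 s.
Fraction remaining at end-expiration = e^(−Te/τ) = e^(−0.63/0.389) = 0.198 → 19.8%.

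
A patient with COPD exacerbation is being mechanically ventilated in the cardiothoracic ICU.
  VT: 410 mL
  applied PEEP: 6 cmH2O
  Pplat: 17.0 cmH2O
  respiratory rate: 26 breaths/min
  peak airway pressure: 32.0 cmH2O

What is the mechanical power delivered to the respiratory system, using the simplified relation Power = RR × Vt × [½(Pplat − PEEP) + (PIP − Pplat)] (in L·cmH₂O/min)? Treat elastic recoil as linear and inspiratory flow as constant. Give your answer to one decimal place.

218.5

Per-breath work = Vt × [½(Pplat−PEEP) + (PIP−Pplat)] = 0.410 × [0.5×11.0 + 15.0] = 0.410 × 20.5 = 8.405 L·cmH2O.
Power = 26 × 8.405 = 218.53 L·cmH2O/min.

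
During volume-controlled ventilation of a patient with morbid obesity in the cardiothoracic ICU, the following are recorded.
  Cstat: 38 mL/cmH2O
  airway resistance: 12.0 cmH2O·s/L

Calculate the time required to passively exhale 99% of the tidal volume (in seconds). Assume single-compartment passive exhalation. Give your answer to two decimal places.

τ = R × C = 12.0 × 38 mL/cmH2O = 12.0 × 0.038 L/cmH2O = 0.456 s.
Exhaled fraction f = 1 − e^(−t/τ) → t = −τ·ln(1 − f) = −0.456·ln(0.01) = 2.1 s.

2.10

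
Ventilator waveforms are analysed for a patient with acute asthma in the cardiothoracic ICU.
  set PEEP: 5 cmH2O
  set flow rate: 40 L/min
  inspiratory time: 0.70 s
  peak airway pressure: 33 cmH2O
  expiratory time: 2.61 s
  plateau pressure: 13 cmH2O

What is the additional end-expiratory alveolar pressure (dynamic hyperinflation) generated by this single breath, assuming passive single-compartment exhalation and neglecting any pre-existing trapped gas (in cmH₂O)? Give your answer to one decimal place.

Flow: 40 L/min ÷ 60 = 0.6667 L/s.
Vt = flow × Ti = 0.6667 L/s × 0.70 s × 1000 mL/L = 466.69 mL.
R = (PIP − Pplat)/V̇ = (33 − 13) / 0.6667 = 20.0/0.6667 = 29.999 cmH2O·s/L.
C = Vt/(Pplat − PEEP) = 466.69 / (13 − 5) = 466.69/8.0 = 58.336 mL/cmH2O.
τ = R × C = 29.999 × 0.05834 L/cmH2O = 1.75 s.
Fraction remaining = e^(−Te/τ) = e^(−2.61/1.75) = 0.2251; trapped volume = 466.69 × 0.2251 = 105.05 mL.
Additional alveolar pressure from trapping ≈ V_trapped / C = 105.05 / 58.336 = 1.801 cmH2O.

1.8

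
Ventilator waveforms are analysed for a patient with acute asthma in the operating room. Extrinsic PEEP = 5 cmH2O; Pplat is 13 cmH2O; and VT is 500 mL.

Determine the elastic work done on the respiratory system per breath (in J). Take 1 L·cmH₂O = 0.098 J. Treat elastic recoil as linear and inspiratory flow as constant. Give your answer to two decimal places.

Elastic work ≈ ½ × (Pplat − PEEP) × Vt = 0.5 × (13 − 5) × 0.500 L = 0.5 × 8.0 × 0.500 = 2.0 L·cmH2O.
× 0.098 J/(L·cmH2O) → 0.196 J.

0.20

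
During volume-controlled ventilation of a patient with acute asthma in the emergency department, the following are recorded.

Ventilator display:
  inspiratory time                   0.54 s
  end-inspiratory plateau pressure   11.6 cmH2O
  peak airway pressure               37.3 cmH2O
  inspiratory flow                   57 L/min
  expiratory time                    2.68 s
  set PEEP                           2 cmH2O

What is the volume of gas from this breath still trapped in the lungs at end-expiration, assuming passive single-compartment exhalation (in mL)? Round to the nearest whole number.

Flow: 57 L/min ÷ 60 = 0.95 L/s.
Vt = flow × Ti = 0.95 L/s × 0.54 s × 1000 mL/L = 513.0 mL.
R = (PIP − Pplat)/V̇ = (37.3 − 11.6) / 0.95 = 25.7/0.95 = 27.053 cmH2O·s/L.
C = Vt/(Pplat − PEEP) = 513.0 / (11.6 − 2) = 513.0/9.6 = 53.438 mL/cmH2O.
τ = R × C = 27.053 × 0.05344 L/cmH2O = 1.446 s.
Fraction remaining = e^(−Te/τ) = e^(−2.68/1.446) = 0.1567.
Trapped volume = 513.0 × 0.1567 = 80.387 mL.

80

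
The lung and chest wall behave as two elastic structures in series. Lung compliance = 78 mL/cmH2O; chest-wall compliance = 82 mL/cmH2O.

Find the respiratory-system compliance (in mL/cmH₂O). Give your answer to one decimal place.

Lung and chest wall are elastances in series: 1/Crs = 1/CL + 1/Ccw.
1/Crs = 1/78 + 1/82 = 0.02502.
Crs = 39.968 mL/cmH2O.

40.0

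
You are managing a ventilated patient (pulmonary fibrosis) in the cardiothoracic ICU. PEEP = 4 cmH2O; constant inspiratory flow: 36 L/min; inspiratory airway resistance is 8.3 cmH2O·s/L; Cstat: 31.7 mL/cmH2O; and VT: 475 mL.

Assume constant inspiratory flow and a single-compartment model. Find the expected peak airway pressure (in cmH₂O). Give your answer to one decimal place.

24.0

Flow: 36 L/min ÷ 60 = 0.6 L/s.
Equation of motion (constant flow): PIP = Vt/C + R·V̇ + PEEP.
PIP = 475/31.7 + 8.3×0.6 + 4 = 14.984 + 4.98 + 4 = 23.964 cmH2O.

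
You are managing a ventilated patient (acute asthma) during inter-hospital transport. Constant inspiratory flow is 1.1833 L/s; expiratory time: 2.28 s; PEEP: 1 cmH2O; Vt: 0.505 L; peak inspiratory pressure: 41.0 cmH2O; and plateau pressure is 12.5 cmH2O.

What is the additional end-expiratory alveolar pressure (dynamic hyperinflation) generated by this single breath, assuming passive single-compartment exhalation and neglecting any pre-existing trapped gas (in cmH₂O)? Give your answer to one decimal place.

R = (PIP − Pplat)/V̇ = (41.0 − 12.5) / 1.1833 = 28.5/1.1833 = 24.085 cmH2O·s/L.
C = Vt/(Pplat − PEEP) = 505.0 / (12.5 − 1) = 505.0/11.5 = 43.913 mL/cmH2O.
τ = R × C = 24.085 × 0.04391 L/cmH2O = 1.058 s.
Fraction remaining = e^(−Te/τ) = e^(−2.28/1.058) = 0.1159; trapped volume = 505.0 × 0.1159 = 58.53 mL.
Additional alveolar pressure from trapping ≈ V_trapped / C = 58.53 / 43.913 = 1.333 cmH2O.

1.3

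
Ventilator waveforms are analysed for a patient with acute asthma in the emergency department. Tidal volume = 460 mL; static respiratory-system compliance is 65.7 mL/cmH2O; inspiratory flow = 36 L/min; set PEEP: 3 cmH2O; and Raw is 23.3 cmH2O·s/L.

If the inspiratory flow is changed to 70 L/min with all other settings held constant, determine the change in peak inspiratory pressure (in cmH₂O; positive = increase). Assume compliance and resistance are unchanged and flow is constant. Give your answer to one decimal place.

13.2

Flow: 36 L/min ÷ 60 = 0.6 L/s.
New flow: 70 L/min ÷ 60 = 1.1667 L/s.
PIP = Vt/C + R·V̇ + PEEP (constant-flow equation of motion).
Only the resistive term changes: ΔPIP = R × ΔV̇ = 23.3 × (1.1667 − 0.6) = 23.3 × 0.5667 = 13.204 cmH2O.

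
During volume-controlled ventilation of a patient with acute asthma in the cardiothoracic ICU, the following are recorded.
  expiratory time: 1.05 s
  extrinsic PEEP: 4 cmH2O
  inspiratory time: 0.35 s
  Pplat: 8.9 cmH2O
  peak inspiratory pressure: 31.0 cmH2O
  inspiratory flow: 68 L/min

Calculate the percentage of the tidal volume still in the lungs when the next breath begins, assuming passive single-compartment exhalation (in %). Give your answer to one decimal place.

51.4

Flow: 68 L/min ÷ 60 = 1.1333 L/s.
Vt = flow × Ti = 1.1333 L/s × 0.35 s × 1000 mL/L = 396.66 mL.
R = (PIP − Pplat)/V̇ = (31.0 − 8.9) / 1.1333 = 22.1/1.1333 = 19.501 cmH2O·s/L.
C = Vt/(Pplat − PEEP) = 396.66 / (8.9 − 4) = 396.66/4.9 = 80.951 mL/cmH2O.
τ = R × C = 19.501 × 0.08095 L/cmH2O = 1.579 s.
Fraction remaining at end-expiration = e^(−Te/τ) = e^(−1.05/1.579) = 0.5143 → 51.43%.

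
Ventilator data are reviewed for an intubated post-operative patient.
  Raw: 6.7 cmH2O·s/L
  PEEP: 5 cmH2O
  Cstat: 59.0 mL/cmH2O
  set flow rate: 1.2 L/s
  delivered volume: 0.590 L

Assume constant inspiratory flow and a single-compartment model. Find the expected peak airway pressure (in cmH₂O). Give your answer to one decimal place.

Equation of motion (constant flow): PIP = Vt/C + R·V̇ + PEEP.
PIP = 590/59.0 + 6.7×1.2 + 5 = 10.0 + 8.04 + 5 = 23.04 cmH2O.

23.0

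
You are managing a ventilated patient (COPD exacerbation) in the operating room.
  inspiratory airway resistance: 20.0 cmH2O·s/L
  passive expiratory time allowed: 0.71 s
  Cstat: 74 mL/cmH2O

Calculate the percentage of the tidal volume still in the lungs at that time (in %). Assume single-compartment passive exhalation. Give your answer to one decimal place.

61.9

τ = R × C = 20.0 × 74 mL/cmH2O = 20.0 × 0.074 L/cmH2O = 1.48 s.
Passive exhalation: V(t)/V₀ = e^(−t/τ) = e^(−0.71/1.48) = 0.619.
Fraction remaining = 0.619 → 61.9%.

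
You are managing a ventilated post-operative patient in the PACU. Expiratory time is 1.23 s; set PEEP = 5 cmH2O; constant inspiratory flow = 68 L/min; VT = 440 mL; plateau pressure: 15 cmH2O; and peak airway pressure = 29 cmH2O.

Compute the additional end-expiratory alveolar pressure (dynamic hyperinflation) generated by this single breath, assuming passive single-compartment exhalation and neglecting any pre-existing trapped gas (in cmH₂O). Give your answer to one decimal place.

1.0

Flow: 68 L/min ÷ 60 = 1.1333 L/s.
R = (PIP − Pplat)/V̇ = (29 − 15) / 1.1333 = 14.0/1.1333 = 12.353 cmH2O·s/L.
C = Vt/(Pplat − PEEP) = 440.0 / (15 − 5) = 440.0/10.0 = 44.0 mL/cmH2O.
τ = R × C = 12.353 × 0.044 L/cmH2O = 0.5435 s.
Fraction remaining = e^(−Te/τ) = e^(−1.23/0.5435) = 0.104; trapped volume = 440.0 × 0.104 = 45.76 mL.
Additional alveolar pressure from trapping ≈ V_trapped / C = 45.76 / 44.0 = 1.04 cmH2O.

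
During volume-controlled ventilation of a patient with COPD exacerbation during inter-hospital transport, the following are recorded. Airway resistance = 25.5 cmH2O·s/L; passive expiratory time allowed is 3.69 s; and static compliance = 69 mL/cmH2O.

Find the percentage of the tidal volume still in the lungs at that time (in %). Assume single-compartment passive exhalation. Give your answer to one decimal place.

12.3

τ = R × C = 25.5 × 69 mL/cmH2O = 25.5 × 0.069 L/cmH2O = 1.76 s.
Passive exhalation: V(t)/V₀ = e^(−t/τ) = e^(−3.69/1.76) = 0.1229.
Fraction remaining = 0.1229 → 12.29%.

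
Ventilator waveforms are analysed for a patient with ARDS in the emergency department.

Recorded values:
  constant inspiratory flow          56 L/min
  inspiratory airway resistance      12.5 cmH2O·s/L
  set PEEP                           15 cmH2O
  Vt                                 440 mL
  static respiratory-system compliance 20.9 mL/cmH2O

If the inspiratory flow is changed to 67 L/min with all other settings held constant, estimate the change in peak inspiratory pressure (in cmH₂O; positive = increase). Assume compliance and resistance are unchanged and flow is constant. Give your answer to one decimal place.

2.3

Flow: 56 L/min ÷ 60 = 0.9333 L/s.
New flow: 67 L/min ÷ 60 = 1.1167 L/s.
PIP = Vt/C + R·V̇ + PEEP (constant-flow equation of motion).
Only the resistive term changes: ΔPIP = R × ΔV̇ = 12.5 × (1.1167 − 0.9333) = 12.5 × 0.1834 = 2.293 cmH2O.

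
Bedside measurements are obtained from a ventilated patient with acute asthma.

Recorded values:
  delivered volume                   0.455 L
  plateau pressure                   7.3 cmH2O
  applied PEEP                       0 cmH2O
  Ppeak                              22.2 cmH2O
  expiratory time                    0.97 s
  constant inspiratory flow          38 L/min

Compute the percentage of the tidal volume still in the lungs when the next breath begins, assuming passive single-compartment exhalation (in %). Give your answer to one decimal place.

Flow: 38 L/min ÷ 60 = 0.6333 L/s.
R = (PIP − Pplat)/V̇ = (22.2 − 7.3) / 0.6333 = 14.9/0.6333 = 23.528 cmH2O·s/L.
C = Vt/(Pplat − PEEP) = 455.0 / (7.3 − 0) = 455.0/7.3 = 62.329 mL/cmH2O.
τ = R × C = 23.528 × 0.06233 L/cmH2O = 1.467 s.
Fraction remaining at end-expiration = e^(−Te/τ) = e^(−0.97/1.467) = 0.5162 → 51.62%.

51.6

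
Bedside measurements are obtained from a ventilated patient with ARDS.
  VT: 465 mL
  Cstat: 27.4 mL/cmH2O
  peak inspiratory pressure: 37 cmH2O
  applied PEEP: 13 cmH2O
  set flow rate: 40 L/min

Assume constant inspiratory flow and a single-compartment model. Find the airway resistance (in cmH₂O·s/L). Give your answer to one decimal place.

10.5

Flow: 40 L/min ÷ 60 = 0.6667 L/s.
Equation of motion (constant flow): PIP = Vt/C + R·V̇ + PEEP.
R·V̇ = PIP − Vt/C − PEEP = 37 − 465/27.4 − 13 = 37 − 16.971 − 13 = 7.029 cmH2O.
R = 7.029 / 0.6667 = 10.543 cmH2O·s/L.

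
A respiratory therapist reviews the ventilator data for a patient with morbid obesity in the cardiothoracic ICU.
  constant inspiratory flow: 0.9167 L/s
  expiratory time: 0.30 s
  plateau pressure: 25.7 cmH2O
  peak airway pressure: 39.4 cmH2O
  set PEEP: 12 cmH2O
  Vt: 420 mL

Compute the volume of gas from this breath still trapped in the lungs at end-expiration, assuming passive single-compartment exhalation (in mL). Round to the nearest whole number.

R = (PIP − Pplat)/V̇ = (39.4 − 25.7) / 0.9167 = 13.7/0.9167 = 14.945 cmH2O·s/L.
C = Vt/(Pplat − PEEP) = 420.0 / (25.7 − 12) = 420.0/13.7 = 30.657 mL/cmH2O.
τ = R × C = 14.945 × 0.03066 L/cmH2O = 0.4582 s.
Fraction remaining = e^(−Te/τ) = e^(−0.30/0.4582) = 0.5196.
Trapped volume = 420.0 × 0.5196 = 218.23 mL.

218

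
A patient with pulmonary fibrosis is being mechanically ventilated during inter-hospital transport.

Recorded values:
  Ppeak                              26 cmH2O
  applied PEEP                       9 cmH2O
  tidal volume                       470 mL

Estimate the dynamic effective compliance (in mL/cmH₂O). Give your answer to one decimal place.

27.6

Dynamic compliance = Vt / (PIP − PEEP) = 470 / (26 − 9) = 470 / 17.0 = 27.647 mL/cmH2O.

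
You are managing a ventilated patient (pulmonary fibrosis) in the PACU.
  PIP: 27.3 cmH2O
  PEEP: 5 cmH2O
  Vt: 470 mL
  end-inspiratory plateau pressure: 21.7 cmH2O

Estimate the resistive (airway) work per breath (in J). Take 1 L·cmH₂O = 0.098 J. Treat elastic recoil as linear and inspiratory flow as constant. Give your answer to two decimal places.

With constant inspiratory flow the resistive pressure is constant at PIP − Pplat = 27.3 − 21.7 = 5.6 cmH2O, so resistive work = 5.6 × 0.470 = 2.632 L·cmH2O.
× 0.098 J/(L·cmH2O) → 0.2579 J.

0.26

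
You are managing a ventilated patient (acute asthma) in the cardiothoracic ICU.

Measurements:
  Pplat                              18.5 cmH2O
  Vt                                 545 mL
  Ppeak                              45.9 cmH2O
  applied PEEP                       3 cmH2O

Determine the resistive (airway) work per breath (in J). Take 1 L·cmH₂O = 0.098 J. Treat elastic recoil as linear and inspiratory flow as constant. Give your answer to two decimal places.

With constant inspiratory flow the resistive pressure is constant at PIP − Pplat = 45.9 − 18.5 = 27.4 cmH2O, so resistive work = 27.4 × 0.545 = 14.933 L·cmH2O.
× 0.098 J/(L·cmH2O) → 1.463 J.

1.46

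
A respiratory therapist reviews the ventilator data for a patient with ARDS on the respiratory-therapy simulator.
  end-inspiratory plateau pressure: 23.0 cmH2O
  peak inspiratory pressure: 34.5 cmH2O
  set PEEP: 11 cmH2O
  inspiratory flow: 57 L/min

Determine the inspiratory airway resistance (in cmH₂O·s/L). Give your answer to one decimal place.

12.1

Flow: 57 L/min ÷ 60 = 0.95 L/s.
Raw = (PIP − Pplat) / flow = (34.5 − 23.0) / 0.95 = 11.5 / 0.95 = 12.105 cmH2O·s/L.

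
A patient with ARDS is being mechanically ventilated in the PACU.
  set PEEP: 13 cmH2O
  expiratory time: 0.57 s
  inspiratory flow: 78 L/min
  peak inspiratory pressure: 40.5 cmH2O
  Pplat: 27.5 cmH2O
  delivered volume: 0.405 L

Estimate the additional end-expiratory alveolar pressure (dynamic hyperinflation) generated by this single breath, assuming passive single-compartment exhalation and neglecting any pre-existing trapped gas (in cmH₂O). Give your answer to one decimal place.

Flow: 78 L/min ÷ 60 = 1.3 L/s.
R = (PIP − Pplat)/V̇ = (40.5 − 27.5) / 1.3 = 13.0/1.3 = 10.0 cmH2O·s/L.
C = Vt/(Pplat − PEEP) = 405.0 / (27.5 − 13) = 405.0/14.5 = 27.931 mL/cmH2O.
τ = R × C = 10.0 × 0.02793 L/cmH2O = 0.2793 s.
Fraction remaining = e^(−Te/τ) = e^(−0.57/0.2793) = 0.1299; trapped volume = 405.0 × 0.1299 = 52.61 mL.
Additional alveolar pressure from trapping ≈ V_trapped / C = 52.61 / 27.931 = 1.884 cmH2O.

1.9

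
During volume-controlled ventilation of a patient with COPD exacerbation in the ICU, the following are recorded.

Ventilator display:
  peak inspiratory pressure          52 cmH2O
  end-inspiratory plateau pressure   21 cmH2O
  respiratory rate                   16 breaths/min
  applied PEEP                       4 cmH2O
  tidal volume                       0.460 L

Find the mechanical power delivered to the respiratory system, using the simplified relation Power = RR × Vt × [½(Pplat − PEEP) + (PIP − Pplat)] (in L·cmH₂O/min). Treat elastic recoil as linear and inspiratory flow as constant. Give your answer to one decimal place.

Per-breath work = Vt × [½(Pplat−PEEP) + (PIP−Pplat)] = 0.460 × [0.5×17.0 + 31.0] = 0.460 × 39.5 = 18.17 L·cmH2O.
Power = 16 × 18.17 = 290.72 L·cmH2O/min.

290.7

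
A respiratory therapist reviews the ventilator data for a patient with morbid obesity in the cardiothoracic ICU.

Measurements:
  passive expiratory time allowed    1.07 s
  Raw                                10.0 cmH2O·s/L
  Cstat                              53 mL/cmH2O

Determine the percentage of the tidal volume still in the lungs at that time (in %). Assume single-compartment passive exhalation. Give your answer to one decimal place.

13.3

τ = R × C = 10.0 × 53 mL/cmH2O = 10.0 × 0.053 L/cmH2O = 0.53 s.
Passive exhalation: V(t)/V₀ = e^(−t/τ) = e^(−1.07/0.53) = 0.1328.
Fraction remaining = 0.1328 → 13.28%.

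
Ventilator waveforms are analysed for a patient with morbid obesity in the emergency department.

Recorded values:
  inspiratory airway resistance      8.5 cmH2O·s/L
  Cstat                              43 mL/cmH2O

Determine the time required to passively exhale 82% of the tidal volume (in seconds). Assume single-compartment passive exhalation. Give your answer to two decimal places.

τ = R × C = 8.5 × 43 mL/cmH2O = 8.5 × 0.043 L/cmH2O = 0.3655 s.
Exhaled fraction f = 1 − e^(−t/τ) → t = −τ·ln(1 − f) = −0.3655·ln(0.18) = 0.6268 s.

0.63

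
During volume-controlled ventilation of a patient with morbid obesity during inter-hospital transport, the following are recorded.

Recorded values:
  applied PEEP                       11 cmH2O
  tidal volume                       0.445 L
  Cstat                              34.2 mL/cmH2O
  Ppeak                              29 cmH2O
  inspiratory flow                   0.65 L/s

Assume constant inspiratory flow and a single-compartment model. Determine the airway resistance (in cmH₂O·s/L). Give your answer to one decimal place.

Equation of motion (constant flow): PIP = Vt/C + R·V̇ + PEEP.
R·V̇ = PIP − Vt/C − PEEP = 29 − 445/34.2 − 11 = 29 − 13.012 − 11 = 4.988 cmH2O.
R = 4.988 / 0.65 = 7.674 cmH2O·s/L.

7.7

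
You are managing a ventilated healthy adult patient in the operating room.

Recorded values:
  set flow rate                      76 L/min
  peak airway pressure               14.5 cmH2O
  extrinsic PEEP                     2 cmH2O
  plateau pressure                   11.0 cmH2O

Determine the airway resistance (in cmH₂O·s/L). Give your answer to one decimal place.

2.8

Flow: 76 L/min ÷ 60 = 1.2667 L/s.
Raw = (PIP − Pplat) / flow = (14.5 − 11.0) / 1.2667 = 3.5 / 1.2667 = 2.763 cmH2O·s/L.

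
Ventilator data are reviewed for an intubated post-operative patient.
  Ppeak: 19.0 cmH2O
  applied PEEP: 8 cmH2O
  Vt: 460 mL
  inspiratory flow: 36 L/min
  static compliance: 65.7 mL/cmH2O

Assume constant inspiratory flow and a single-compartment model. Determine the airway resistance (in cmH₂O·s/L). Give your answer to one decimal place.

Flow: 36 L/min ÷ 60 = 0.6 L/s.
Equation of motion (constant flow): PIP = Vt/C + R·V̇ + PEEP.
R·V̇ = PIP − Vt/C − PEEP = 19.0 − 460/65.7 − 8 = 19.0 − 7.002 − 8 = 3.998 cmH2O.
R = 3.998 / 0.6 = 6.663 cmH2O·s/L.

6.7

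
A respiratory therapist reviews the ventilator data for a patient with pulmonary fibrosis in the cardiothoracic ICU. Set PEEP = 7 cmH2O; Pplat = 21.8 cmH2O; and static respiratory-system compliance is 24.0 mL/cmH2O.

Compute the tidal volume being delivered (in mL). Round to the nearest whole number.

Vt = Cstat × (Pplat − PEEP) = 24.0 × (21.8 − 7) = 24.0 × 14.8 = 355.2 mL.

355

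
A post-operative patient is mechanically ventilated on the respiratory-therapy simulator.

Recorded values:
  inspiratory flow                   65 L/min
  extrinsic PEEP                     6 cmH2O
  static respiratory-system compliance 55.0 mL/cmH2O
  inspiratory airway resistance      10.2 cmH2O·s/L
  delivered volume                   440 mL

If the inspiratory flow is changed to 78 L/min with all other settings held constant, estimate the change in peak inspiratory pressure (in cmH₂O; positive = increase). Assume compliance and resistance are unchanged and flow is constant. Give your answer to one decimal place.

2.2

Flow: 65 L/min ÷ 60 = 1.0833 L/s.
New flow: 78 L/min ÷ 60 = 1.3 L/s.
PIP = Vt/C + R·V̇ + PEEP (constant-flow equation of motion).
Only the resistive term changes: ΔPIP = R × ΔV̇ = 10.2 × (1.3 − 1.0833) = 10.2 × 0.2167 = 2.21 cmH2O.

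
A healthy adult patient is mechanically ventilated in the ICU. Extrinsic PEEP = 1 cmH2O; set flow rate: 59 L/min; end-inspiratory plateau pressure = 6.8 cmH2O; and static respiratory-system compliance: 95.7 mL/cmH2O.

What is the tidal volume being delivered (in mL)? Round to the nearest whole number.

555

Vt = Cstat × (Pplat − PEEP) = 95.7 × (6.8 − 1) = 95.7 × 5.8 = 555.06 mL.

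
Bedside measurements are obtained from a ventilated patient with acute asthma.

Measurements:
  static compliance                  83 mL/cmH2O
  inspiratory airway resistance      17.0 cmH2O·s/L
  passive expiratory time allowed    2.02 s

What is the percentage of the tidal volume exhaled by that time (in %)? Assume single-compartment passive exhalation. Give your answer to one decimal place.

76.1

τ = R × C = 17.0 × 83 mL/cmH2O = 17.0 × 0.083 L/cmH2O = 1.411 s.
Passive exhalation: V(t)/V₀ = e^(−t/τ) = e^(−2.02/1.411) = 0.2389.
Fraction exhaled = 1 − 0.2389 = 0.7611 → 76.11%.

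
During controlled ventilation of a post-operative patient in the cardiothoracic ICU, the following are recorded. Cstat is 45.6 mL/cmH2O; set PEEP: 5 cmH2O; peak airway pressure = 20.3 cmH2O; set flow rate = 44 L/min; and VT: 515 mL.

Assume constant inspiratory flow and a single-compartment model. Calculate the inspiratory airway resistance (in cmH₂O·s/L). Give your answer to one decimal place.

5.5

Flow: 44 L/min ÷ 60 = 0.7333 L/s.
Equation of motion (constant flow): PIP = Vt/C + R·V̇ + PEEP.
R·V̇ = PIP − Vt/C − PEEP = 20.3 − 515/45.6 − 5 = 20.3 − 11.294 − 5 = 4.006 cmH2O.
R = 4.006 / 0.7333 = 5.463 cmH2O·s/L.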